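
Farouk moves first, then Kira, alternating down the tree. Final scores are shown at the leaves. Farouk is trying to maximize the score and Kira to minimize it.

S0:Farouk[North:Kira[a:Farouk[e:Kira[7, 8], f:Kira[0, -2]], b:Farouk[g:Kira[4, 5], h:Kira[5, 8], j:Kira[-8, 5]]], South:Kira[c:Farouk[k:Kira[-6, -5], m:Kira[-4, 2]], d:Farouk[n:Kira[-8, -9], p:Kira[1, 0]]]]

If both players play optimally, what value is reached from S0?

5

e (Kira): min(7, 8) = 7
f (Kira): min(0, -2) = -2
a (Farouk): max(7, -2) = 7
g (Kira): min(4, 5) = 4
h (Kira): min(5, 8) = 5
j (Kira): min(-8, 5) = -8
b (Farouk): max(4, 5, -8) = 5
North (Kira): min(7, 5) = 5
k (Kira): min(-6, -5) = -6
m (Kira): min(-4, 2) = -4
c (Farouk): max(-6, -4) = -4
n (Kira): min(-8, -9) = -9
p (Kira): min(1, 0) = 0
d (Farouk): max(-9, 0) = 0
South (Kira): min(-4, 0) = -4
S0 (Farouk): max(5, -4) = 5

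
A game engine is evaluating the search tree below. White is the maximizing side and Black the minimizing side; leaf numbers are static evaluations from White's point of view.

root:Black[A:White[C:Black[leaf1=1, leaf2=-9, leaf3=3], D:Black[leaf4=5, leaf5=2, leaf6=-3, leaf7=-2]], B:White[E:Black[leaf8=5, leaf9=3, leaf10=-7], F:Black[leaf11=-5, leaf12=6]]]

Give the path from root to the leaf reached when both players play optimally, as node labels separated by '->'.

root -> B -> F -> leaf11

C (Black): min(1, -9, 3) = -9
D (Black): min(5, 2, -3, -2) = -3
A (White): max(-9, -3) = -3
E (Black): min(5, 3, -7) = -7
F (Black): min(-5, 6) = -5
B (White): max(-7, -5) = -5
root (Black): min(-3, -5) = -5
At root, Black picks B (lowest: -5).
At B, White picks F (highest: -5).
At F, Black picks leaf11 (lowest: -5).
Terminal value -5.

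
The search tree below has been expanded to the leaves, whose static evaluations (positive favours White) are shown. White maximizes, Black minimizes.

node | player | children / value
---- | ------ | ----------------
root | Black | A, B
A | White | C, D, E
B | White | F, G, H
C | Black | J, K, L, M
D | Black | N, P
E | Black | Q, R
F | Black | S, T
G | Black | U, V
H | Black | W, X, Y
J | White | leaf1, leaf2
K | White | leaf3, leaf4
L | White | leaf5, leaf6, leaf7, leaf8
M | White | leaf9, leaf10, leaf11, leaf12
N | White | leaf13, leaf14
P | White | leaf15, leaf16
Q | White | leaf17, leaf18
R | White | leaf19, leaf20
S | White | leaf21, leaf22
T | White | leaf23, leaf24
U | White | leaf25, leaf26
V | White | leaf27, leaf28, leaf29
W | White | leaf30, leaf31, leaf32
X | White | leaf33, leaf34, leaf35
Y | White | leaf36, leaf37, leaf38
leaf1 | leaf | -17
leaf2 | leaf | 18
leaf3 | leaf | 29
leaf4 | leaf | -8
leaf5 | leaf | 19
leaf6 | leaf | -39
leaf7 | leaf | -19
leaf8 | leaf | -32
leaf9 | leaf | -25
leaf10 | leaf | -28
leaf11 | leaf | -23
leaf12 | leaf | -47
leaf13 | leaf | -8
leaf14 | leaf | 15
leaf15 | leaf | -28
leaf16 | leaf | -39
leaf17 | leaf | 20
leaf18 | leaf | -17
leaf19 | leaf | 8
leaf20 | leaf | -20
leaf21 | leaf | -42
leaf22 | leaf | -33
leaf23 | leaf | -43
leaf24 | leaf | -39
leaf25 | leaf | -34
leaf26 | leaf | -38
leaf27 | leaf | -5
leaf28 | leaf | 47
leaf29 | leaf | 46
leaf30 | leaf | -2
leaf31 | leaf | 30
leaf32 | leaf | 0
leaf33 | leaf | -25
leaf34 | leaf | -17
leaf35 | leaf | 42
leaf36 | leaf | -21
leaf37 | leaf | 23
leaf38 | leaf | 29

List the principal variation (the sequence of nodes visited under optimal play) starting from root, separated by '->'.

J (White): max(-17, 18) = 18
K (White): max(29, -8) = 29
L (White): max(19, -39, -19, -32) = 19
M (White): max(-25, -28, -23, -47) = -23
C (Black): min(18, 29, 19, -23) = -23
N (White): max(-8, 15) = 15
P (White): max(-28, -39) = -28
D (Black): min(15, -28) = -28
Q (White): max(20, -17) = 20
R (White): max(8, -20) = 8
E (Black): min(20, 8) = 8
A (White): max(-23, -28, 8) = 8
S (White): max(-42, -33) = -33
T (White): max(-43, -39) = -39
F (Black): min(-33, -39) = -39
U (White): max(-34, -38) = -34
V (White): max(-5, 47, 46) = 47
G (Black): min(-34, 47) = -34
W (White): max(-2, 30, 0) = 30
X (White): max(-25, -17, 42) = 42
Y (White): max(-21, 23, 29) = 29
H (Black): min(30, 42, 29) = 29
B (White): max(-39, -34, 29) = 29
root (Black): min(8, 29) = 8
At root, Black picks A (lowest: 8).
At A, White picks E (highest: 8).
At E, Black picks R (lowest: 8).
At R, White picks leaf19 (highest: 8).
Terminal value 8.

root -> A -> E -> R -> leaf19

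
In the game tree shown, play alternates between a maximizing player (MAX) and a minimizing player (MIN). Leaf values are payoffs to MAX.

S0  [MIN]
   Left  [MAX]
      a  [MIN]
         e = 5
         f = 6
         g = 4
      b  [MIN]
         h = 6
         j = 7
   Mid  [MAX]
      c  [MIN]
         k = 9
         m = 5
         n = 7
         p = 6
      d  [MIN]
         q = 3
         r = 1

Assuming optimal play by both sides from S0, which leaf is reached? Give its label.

a (MIN): min(5, 6, 4) = 4
b (MIN): min(6, 7) = 6
Left (MAX): max(4, 6) = 6
c (MIN): min(9, 5, 7, 6) = 5
d (MIN): min(3, 1) = 1
Mid (MAX): max(5, 1) = 5
S0 (MIN): min(6, 5) = 5
At S0, MIN picks Mid (lowest: 5).
At Mid, MAX picks c (highest: 5).
At c, MIN picks m (lowest: 5).
Terminal value 5.

m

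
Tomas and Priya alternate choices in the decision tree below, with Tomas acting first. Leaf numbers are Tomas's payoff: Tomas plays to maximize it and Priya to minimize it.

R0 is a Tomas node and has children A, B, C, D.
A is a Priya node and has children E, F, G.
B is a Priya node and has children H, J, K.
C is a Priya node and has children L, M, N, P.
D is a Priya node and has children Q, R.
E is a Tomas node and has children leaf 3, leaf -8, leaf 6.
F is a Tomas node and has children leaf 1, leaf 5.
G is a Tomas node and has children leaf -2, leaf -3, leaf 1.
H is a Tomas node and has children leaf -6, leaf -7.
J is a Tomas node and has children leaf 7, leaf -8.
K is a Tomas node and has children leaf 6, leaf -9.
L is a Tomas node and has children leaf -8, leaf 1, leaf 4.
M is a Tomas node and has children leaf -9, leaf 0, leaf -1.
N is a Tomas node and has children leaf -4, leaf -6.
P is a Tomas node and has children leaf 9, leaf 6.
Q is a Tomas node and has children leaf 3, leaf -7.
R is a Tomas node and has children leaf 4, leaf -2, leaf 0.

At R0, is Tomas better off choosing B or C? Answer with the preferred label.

C

H (Tomas): max(-6, -7) = -6
J (Tomas): max(7, -8) = 7
K (Tomas): max(6, -9) = 6
B (Priya): min(-6, 7, 6) = -6
L (Tomas): max(-8, 1, 4) = 4
M (Tomas): max(-9, 0, -1) = 0
N (Tomas): max(-4, -6) = -4
P (Tomas): max(9, 6) = 9
C (Priya): min(4, 0, -4, 9) = -4
Tomas prefers the higher value; B=-6, C=-4. C is better since -4 > -6.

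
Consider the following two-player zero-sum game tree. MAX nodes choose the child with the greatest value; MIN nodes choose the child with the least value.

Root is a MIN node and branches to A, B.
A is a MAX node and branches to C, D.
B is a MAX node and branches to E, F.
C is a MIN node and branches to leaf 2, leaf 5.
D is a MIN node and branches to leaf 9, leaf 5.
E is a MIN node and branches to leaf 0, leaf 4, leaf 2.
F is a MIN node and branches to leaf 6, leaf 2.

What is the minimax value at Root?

2

C (MIN): min(2, 5) = 2
D (MIN): min(9, 5) = 5
A (MAX): max(2, 5) = 5
E (MIN): min(0, 4, 2) = 0
F (MIN): min(6, 2) = 2
B (MAX): max(0, 2) = 2
Root (MIN): min(5, 2) = 2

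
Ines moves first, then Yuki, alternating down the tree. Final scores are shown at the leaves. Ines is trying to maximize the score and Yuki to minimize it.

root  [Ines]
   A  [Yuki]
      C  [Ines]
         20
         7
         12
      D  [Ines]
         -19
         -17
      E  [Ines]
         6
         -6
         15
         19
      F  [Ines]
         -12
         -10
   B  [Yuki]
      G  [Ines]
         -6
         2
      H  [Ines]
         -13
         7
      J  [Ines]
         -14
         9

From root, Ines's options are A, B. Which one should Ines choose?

C (Ines): max(20, 7, 12) = 20
D (Ines): max(-19, -17) = -17
E (Ines): max(6, -6, 15, 19) = 19
F (Ines): max(-12, -10) = -10
A (Yuki): min(20, -17, 19, -10) = -17
G (Ines): max(-6, 2) = 2
H (Ines): max(-13, 7) = 7
J (Ines): max(-14, 9) = 9
B (Yuki): min(2, 7, 9) = 2
root (Ines): max(-17, 2) = 2
Ines at root wants the highest of {A=-17, B=2}, so chooses B.

B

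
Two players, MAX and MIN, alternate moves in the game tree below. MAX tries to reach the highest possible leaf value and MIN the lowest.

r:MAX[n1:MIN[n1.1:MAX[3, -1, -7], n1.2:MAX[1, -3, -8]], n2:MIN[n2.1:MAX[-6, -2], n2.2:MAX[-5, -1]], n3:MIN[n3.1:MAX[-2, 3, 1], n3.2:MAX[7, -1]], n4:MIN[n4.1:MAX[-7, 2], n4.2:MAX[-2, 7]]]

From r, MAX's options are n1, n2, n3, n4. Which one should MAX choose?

n3

n1.1 (MAX): max(3, -1, -7) = 3
n1.2 (MAX): max(1, -3, -8) = 1
n1 (MIN): min(3, 1) = 1
n2.1 (MAX): max(-6, -2) = -2
n2.2 (MAX): max(-5, -1) = -1
n2 (MIN): min(-2, -1) = -2
n3.1 (MAX): max(-2, 3, 1) = 3
n3.2 (MAX): max(7, -1) = 7
n3 (MIN): min(3, 7) = 3
n4.1 (MAX): max(-7, 2) = 2
n4.2 (MAX): max(-2, 7) = 7
n4 (MIN): min(2, 7) = 2
r (MAX): max(1, -2, 3, 2) = 3
MAX at r wants the highest of {n1=1, n2=-2, n3=3, n4=2}, so chooses n3.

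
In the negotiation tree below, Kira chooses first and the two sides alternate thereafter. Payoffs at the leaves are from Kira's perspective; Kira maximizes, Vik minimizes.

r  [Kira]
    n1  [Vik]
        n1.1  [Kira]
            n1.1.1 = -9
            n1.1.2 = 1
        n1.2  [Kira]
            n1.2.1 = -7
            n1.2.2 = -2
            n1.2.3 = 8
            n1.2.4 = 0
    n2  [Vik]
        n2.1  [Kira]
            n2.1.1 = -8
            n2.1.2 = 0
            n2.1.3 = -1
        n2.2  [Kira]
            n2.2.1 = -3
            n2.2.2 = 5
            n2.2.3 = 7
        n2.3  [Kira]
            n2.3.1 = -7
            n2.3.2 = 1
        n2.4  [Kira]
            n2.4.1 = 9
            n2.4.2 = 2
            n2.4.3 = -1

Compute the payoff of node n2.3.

n2.3 (Kira): max(-7, 1) = 1

1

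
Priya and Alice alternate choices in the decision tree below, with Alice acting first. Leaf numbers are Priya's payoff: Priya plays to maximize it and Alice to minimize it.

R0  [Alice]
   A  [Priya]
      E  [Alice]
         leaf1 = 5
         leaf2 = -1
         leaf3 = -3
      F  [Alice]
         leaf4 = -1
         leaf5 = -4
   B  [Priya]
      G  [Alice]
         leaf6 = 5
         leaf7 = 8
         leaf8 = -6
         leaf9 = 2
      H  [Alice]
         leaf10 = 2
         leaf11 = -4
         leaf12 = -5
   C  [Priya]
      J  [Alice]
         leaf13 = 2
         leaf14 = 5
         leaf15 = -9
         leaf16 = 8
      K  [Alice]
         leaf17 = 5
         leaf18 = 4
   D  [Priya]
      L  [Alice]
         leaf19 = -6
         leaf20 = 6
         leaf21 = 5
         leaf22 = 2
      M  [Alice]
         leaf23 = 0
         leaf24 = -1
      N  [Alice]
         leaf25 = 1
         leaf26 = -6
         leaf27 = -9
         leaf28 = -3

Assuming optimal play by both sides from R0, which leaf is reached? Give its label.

leaf12

E (Alice): min(5, -1, -3) = -3
F (Alice): min(-1, -4) = -4
A (Priya): max(-3, -4) = -3
G (Alice): min(5, 8, -6, 2) = -6
H (Alice): min(2, -4, -5) = -5
B (Priya): max(-6, -5) = -5
J (Alice): min(2, 5, -9, 8) = -9
K (Alice): min(5, 4) = 4
C (Priya): max(-9, 4) = 4
L (Alice): min(-6, 6, 5, 2) = -6
M (Alice): min(0, -1) = -1
N (Alice): min(1, -6, -9, -3) = -9
D (Priya): max(-6, -1, -9) = -1
R0 (Alice): min(-3, -5, 4, -1) = -5
At R0, Alice picks B (lowest: -5).
At B, Priya picks H (highest: -5).
At H, Alice picks leaf12 (lowest: -5).
Terminal value -5.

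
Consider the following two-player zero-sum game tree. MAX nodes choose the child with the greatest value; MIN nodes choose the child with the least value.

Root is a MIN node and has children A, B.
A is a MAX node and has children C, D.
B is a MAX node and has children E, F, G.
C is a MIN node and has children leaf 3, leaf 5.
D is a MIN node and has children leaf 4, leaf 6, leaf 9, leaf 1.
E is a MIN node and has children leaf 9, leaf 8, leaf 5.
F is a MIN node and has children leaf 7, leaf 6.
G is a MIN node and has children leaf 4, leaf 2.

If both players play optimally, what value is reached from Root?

3

C (MIN): min(3, 5) = 3
D (MIN): min(4, 6, 9, 1) = 1
A (MAX): max(3, 1) = 3
E (MIN): min(9, 8, 5) = 5
F (MIN): min(7, 6) = 6
G (MIN): min(4, 2) = 2
B (MAX): max(5, 6, 2) = 6
Root (MIN): min(3, 6) = 3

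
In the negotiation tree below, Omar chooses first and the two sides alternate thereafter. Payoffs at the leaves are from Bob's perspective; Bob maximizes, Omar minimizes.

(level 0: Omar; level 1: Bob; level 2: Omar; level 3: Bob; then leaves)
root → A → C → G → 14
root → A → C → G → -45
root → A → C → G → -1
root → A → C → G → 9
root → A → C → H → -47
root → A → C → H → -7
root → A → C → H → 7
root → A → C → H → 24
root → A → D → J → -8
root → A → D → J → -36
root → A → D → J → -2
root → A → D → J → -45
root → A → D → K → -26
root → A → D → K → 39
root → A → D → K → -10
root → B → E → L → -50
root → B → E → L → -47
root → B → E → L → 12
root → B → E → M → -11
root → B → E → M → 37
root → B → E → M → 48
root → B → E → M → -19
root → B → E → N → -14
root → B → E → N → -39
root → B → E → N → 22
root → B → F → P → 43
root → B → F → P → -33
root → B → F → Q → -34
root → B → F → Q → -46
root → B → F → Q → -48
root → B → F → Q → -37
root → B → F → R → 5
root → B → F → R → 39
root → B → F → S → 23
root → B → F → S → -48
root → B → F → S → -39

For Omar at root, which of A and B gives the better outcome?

G (Bob): max(14, -45, -1, 9) = 14
H (Bob): max(-47, -7, 7, 24) = 24
C (Omar): min(14, 24) = 14
J (Bob): max(-8, -36, -2, -45) = -2
K (Bob): max(-26, 39, -10) = 39
D (Omar): min(-2, 39) = -2
A (Bob): max(14, -2) = 14
L (Bob): max(-50, -47, 12) = 12
M (Bob): max(-11, 37, 48, -19) = 48
N (Bob): max(-14, -39, 22) = 22
E (Omar): min(12, 48, 22) = 12
P (Bob): max(43, -33) = 43
Q (Bob): max(-34, -46, -48, -37) = -34
R (Bob): max(5, 39) = 39
S (Bob): max(23, -48, -39) = 23
F (Omar): min(43, -34, 39, 23) = -34
B (Bob): max(12, -34) = 12
Omar prefers the lower value; A=14, B=12. B is better since 12 < 14.

B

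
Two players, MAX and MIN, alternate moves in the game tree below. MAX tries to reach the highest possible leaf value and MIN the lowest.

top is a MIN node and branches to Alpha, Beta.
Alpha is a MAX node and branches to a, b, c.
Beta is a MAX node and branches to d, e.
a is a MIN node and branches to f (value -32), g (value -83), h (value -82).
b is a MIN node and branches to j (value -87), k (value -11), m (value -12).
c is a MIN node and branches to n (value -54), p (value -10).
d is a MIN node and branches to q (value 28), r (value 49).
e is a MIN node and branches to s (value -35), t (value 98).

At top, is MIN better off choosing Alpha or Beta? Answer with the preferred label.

Alpha

a (MIN): min(-32, -83, -82) = -83
b (MIN): min(-87, -11, -12) = -87
c (MIN): min(-54, -10) = -54
Alpha (MAX): max(-83, -87, -54) = -54
d (MIN): min(28, 49) = 28
e (MIN): min(-35, 98) = -35
Beta (MAX): max(28, -35) = 28
MIN prefers the lower value; Alpha=-54, Beta=28. Alpha is better since -54 < 28.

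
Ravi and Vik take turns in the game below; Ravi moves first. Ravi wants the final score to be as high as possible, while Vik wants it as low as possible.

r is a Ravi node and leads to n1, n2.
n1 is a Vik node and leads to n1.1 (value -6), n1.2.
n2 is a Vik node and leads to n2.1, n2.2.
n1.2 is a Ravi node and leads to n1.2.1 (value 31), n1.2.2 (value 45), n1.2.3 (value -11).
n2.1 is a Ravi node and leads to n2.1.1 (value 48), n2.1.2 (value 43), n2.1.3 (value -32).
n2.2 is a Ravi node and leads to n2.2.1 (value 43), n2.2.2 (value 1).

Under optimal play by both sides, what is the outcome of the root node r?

n1.2 (Ravi): max(31, 45, -11) = 45
n1 (Vik): min(-6, 45) = -6
n2.1 (Ravi): max(48, 43, -32) = 48
n2.2 (Ravi): max(43, 1) = 43
n2 (Vik): min(48, 43) = 43
r (Ravi): max(-6, 43) = 43

43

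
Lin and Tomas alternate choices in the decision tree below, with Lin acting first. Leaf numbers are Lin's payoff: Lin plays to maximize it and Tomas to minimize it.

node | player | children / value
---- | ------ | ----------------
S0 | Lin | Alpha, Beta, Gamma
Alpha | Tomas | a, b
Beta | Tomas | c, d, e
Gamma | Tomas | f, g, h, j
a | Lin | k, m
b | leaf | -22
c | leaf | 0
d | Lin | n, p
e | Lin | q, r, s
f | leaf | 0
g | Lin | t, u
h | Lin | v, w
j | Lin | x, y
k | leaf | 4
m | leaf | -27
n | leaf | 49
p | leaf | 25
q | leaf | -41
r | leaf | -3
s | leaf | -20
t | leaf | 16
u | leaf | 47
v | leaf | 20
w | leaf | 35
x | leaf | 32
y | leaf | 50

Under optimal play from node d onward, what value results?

49

d (Lin): max(49, 25) = 49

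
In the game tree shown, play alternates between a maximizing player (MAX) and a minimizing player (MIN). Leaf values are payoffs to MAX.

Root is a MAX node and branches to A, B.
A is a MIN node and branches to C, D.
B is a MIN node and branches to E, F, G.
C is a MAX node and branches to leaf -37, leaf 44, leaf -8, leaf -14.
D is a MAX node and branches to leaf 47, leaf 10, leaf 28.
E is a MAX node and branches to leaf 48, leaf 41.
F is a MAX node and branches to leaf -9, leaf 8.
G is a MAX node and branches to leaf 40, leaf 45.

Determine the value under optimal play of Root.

C (MAX): max(-37, 44, -8, -14) = 44
D (MAX): max(47, 10, 28) = 47
A (MIN): min(44, 47) = 44
E (MAX): max(48, 41) = 48
F (MAX): max(-9, 8) = 8
G (MAX): max(40, 45) = 45
B (MIN): min(48, 8, 45) = 8
Root (MAX): max(44, 8) = 44

44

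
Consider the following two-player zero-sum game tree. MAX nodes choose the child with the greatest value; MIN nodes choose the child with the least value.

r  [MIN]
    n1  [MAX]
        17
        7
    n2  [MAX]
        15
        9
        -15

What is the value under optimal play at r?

15

n1 (MAX): max(17, 7) = 17
n2 (MAX): max(15, 9, -15) = 15
r (MIN): min(17, 15) = 15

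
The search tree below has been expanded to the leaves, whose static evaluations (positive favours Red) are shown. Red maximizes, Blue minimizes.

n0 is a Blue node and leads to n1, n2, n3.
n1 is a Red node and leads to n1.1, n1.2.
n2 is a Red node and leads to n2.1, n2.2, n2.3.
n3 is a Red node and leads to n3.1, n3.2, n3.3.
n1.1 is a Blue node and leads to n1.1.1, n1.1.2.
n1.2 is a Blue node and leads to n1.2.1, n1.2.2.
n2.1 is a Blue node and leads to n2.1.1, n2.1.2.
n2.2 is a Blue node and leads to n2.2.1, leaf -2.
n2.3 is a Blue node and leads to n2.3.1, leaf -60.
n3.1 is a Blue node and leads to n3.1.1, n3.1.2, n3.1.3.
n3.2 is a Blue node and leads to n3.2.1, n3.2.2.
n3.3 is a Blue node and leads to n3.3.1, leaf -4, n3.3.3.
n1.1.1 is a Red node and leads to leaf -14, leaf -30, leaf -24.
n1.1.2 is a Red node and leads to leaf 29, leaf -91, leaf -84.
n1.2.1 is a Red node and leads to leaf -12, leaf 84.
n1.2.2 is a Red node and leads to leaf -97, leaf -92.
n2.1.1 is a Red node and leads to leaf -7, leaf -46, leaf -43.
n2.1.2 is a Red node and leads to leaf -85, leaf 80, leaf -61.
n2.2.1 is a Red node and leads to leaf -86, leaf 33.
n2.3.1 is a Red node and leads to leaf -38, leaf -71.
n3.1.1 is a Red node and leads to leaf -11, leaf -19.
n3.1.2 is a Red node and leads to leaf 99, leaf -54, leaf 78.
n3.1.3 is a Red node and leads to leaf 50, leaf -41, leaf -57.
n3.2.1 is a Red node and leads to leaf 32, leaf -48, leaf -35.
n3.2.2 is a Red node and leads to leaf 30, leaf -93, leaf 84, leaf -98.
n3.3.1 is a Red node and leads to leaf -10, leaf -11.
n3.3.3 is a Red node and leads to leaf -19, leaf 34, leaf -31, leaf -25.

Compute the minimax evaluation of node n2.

-2

n2.1.1 (Red): max(-7, -46, -43) = -7
n2.1.2 (Red): max(-85, 80, -61) = 80
n2.1 (Blue): min(-7, 80) = -7
n2.2.1 (Red): max(-86, 33) = 33
n2.2 (Blue): min(33, -2) = -2
n2.3.1 (Red): max(-38, -71) = -38
n2.3 (Blue): min(-38, -60) = -60
n2 (Red): max(-7, -2, -60) = -2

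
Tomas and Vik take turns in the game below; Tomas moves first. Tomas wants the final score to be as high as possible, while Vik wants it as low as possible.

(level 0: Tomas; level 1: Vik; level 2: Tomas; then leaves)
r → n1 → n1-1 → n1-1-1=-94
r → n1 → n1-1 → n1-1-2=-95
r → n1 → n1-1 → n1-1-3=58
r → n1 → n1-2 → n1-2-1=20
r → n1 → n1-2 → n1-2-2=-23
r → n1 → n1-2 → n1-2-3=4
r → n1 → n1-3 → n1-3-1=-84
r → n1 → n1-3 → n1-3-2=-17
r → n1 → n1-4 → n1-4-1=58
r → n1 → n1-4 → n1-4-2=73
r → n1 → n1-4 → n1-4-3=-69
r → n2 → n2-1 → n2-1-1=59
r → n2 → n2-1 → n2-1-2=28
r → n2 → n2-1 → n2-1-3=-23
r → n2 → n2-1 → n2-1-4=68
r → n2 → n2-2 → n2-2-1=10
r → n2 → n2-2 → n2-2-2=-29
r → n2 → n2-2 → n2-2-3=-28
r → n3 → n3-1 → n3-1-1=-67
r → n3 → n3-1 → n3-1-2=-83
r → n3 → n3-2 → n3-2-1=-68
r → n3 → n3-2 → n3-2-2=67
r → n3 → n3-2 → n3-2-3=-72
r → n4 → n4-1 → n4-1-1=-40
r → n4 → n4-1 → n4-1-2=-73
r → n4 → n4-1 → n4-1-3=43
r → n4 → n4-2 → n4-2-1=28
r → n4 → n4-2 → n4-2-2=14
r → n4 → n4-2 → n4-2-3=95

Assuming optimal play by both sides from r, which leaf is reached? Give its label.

n4-1-3

n1-1 (Tomas): max(-94, -95, 58) = 58
n1-2 (Tomas): max(20, -23, 4) = 20
n1-3 (Tomas): max(-84, -17) = -17
n1-4 (Tomas): max(58, 73, -69) = 73
n1 (Vik): min(58, 20, -17, 73) = -17
n2-1 (Tomas): max(59, 28, -23, 68) = 68
n2-2 (Tomas): max(10, -29, -28) = 10
n2 (Vik): min(68, 10) = 10
n3-1 (Tomas): max(-67, -83) = -67
n3-2 (Tomas): max(-68, 67, -72) = 67
n3 (Vik): min(-67, 67) = -67
n4-1 (Tomas): max(-40, -73, 43) = 43
n4-2 (Tomas): max(28, 14, 95) = 95
n4 (Vik): min(43, 95) = 43
r (Tomas): max(-17, 10, -67, 43) = 43
At r, Tomas picks n4 (highest: 43).
At n4, Vik picks n4-1 (lowest: 43).
At n4-1, Tomas picks n4-1-3 (highest: 43).
Terminal value 43.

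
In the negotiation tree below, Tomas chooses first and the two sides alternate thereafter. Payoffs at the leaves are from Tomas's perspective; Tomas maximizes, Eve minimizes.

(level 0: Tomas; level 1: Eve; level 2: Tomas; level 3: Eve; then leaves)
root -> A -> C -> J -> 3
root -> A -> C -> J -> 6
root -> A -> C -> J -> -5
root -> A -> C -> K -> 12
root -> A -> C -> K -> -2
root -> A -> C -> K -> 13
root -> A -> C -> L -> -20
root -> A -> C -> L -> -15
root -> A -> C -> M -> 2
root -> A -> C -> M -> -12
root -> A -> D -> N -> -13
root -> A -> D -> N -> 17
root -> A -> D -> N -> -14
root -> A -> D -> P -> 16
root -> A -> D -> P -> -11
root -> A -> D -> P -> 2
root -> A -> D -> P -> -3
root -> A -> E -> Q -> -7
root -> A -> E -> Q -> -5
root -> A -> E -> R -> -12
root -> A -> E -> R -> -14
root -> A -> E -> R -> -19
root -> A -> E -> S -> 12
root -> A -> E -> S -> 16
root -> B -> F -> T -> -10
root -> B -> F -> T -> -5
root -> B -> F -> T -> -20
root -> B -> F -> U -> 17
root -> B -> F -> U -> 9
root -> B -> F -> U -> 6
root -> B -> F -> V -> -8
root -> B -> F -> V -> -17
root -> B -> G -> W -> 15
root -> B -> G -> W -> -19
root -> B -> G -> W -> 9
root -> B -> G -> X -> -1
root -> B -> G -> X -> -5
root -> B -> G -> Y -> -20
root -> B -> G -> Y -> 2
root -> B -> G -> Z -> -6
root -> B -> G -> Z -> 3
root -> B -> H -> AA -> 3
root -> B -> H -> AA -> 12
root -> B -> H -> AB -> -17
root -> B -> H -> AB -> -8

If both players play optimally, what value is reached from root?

J (Eve): min(3, 6, -5) = -5
K (Eve): min(12, -2, 13) = -2
L (Eve): min(-20, -15) = -20
M (Eve): min(2, -12) = -12
C (Tomas): max(-5, -2, -20, -12) = -2
N (Eve): min(-13, 17, -14) = -14
P (Eve): min(16, -11, 2, -3) = -11
D (Tomas): max(-14, -11) = -11
Q (Eve): min(-7, -5) = -7
R (Eve): min(-12, -14, -19) = -19
S (Eve): min(12, 16) = 12
E (Tomas): max(-7, -19, 12) = 12
A (Eve): min(-2, -11, 12) = -11
T (Eve): min(-10, -5, -20) = -20
U (Eve): min(17, 9, 6) = 6
V (Eve): min(-8, -17) = -17
F (Tomas): max(-20, 6, -17) = 6
W (Eve): min(15, -19, 9) = -19
X (Eve): min(-1, -5) = -5
Y (Eve): min(-20, 2) = -20
Z (Eve): min(-6, 3) = -6
G (Tomas): max(-19, -5, -20, -6) = -5
AA (Eve): min(3, 12) = 3
AB (Eve): min(-17, -8) = -17
H (Tomas): max(3, -17) = 3
B (Eve): min(6, -5, 3) = -5
root (Tomas): max(-11, -5) = -5

-5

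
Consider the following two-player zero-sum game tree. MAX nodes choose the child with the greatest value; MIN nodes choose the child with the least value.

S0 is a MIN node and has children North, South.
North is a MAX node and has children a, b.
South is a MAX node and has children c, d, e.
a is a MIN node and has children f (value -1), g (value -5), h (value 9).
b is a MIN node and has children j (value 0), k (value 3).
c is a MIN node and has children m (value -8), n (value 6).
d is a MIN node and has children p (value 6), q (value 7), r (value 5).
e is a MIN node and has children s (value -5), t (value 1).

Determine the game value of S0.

a (MIN): min(-1, -5, 9) = -5
b (MIN): min(0, 3) = 0
North (MAX): max(-5, 0) = 0
c (MIN): min(-8, 6) = -8
d (MIN): min(6, 7, 5) = 5
e (MIN): min(-5, 1) = -5
South (MAX): max(-8, 5, -5) = 5
S0 (MIN): min(0, 5) = 0

0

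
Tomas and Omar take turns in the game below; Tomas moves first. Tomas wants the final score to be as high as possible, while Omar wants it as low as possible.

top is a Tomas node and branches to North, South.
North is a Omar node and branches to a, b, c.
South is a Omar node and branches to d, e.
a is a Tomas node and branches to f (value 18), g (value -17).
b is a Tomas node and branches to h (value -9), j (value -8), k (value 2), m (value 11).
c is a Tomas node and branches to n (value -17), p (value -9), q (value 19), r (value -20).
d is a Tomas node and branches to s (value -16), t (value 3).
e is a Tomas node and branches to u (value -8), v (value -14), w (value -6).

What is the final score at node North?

a (Tomas): max(18, -17) = 18
b (Tomas): max(-9, -8, 2, 11) = 11
c (Tomas): max(-17, -9, 19, -20) = 19
North (Omar): min(18, 11, 19) = 11

11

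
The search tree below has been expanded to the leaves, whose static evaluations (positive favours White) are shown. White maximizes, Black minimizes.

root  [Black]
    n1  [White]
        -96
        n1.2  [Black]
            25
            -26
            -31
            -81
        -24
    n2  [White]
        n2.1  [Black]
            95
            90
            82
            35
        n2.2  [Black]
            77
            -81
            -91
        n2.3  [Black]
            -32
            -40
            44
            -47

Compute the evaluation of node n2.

35

n2.1 (Black): min(95, 90, 82, 35) = 35
n2.2 (Black): min(77, -81, -91) = -91
n2.3 (Black): min(-32, -40, 44, -47) = -47
n2 (White): max(35, -91, -47) = 35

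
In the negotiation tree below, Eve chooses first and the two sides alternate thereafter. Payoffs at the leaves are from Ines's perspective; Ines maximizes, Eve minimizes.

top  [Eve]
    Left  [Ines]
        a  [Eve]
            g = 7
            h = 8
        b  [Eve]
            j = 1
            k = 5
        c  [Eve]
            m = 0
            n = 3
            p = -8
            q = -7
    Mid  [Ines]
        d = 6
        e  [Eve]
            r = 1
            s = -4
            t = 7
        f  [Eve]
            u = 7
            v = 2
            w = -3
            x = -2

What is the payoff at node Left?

a (Eve): min(7, 8) = 7
b (Eve): min(1, 5) = 1
c (Eve): min(0, 3, -8, -7) = -8
Left (Ines): max(7, 1, -8) = 7

7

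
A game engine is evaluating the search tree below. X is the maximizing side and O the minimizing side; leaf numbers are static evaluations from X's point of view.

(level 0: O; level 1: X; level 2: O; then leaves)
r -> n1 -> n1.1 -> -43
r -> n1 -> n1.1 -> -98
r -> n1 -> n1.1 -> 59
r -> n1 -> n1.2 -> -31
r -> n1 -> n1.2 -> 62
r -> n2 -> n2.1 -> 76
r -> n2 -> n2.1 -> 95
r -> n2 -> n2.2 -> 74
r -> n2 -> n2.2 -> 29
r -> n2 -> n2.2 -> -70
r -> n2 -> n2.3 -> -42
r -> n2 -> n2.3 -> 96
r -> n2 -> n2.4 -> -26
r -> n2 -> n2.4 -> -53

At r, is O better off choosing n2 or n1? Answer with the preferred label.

n1

n2.1 (O): min(76, 95) = 76
n2.2 (O): min(74, 29, -70) = -70
n2.3 (O): min(-42, 96) = -42
n2.4 (O): min(-26, -53) = -53
n2 (X): max(76, -70, -42, -53) = 76
n1.1 (O): min(-43, -98, 59) = -98
n1.2 (O): min(-31, 62) = -31
n1 (X): max(-98, -31) = -31
O prefers the lower value; n2=76, n1=-31. n1 is better since -31 < 76.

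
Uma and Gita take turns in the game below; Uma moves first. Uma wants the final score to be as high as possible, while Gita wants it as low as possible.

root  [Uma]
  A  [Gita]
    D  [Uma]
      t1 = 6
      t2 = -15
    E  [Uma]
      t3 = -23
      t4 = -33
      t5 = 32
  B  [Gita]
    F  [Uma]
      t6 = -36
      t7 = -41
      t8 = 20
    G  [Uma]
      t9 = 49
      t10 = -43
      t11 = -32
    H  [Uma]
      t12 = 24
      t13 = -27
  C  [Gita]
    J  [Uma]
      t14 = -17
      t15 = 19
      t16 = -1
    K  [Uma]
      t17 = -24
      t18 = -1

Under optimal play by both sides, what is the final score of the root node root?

20

D (Uma): max(6, -15) = 6
E (Uma): max(-23, -33, 32) = 32
A (Gita): min(6, 32) = 6
F (Uma): max(-36, -41, 20) = 20
G (Uma): max(49, -43, -32) = 49
H (Uma): max(24, -27) = 24
B (Gita): min(20, 49, 24) = 20
J (Uma): max(-17, 19, -1) = 19
K (Uma): max(-24, -1) = -1
C (Gita): min(19, -1) = -1
root (Uma): max(6, 20, -1) = 20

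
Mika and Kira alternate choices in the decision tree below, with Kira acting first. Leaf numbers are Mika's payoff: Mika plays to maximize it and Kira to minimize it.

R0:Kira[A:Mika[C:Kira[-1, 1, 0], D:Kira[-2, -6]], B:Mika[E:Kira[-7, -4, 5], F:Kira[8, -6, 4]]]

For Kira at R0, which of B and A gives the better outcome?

B

E (Kira): min(-7, -4, 5) = -7
F (Kira): min(8, -6, 4) = -6
B (Mika): max(-7, -6) = -6
C (Kira): min(-1, 1, 0) = -1
D (Kira): min(-2, -6) = -6
A (Mika): max(-1, -6) = -1
Kira prefers the lower value; B=-6, A=-1. B is better since -6 < -1.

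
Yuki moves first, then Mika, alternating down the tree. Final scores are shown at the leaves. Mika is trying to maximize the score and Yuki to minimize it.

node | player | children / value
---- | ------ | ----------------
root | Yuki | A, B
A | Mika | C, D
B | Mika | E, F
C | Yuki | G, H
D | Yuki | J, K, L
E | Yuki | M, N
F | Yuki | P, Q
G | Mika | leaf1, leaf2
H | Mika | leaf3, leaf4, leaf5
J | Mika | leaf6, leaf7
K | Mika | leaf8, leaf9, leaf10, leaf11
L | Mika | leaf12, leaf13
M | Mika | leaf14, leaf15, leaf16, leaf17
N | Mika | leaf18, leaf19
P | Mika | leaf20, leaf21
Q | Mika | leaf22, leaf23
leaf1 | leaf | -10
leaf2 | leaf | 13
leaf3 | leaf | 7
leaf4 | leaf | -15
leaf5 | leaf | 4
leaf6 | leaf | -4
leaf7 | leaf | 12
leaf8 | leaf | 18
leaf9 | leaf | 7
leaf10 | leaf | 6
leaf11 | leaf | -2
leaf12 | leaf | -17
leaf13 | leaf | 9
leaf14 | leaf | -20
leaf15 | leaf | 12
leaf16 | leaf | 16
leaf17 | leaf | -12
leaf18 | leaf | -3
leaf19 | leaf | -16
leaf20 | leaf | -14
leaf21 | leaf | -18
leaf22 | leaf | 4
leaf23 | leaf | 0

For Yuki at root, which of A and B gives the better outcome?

G (Mika): max(-10, 13) = 13
H (Mika): max(7, -15, 4) = 7
C (Yuki): min(13, 7) = 7
J (Mika): max(-4, 12) = 12
K (Mika): max(18, 7, 6, -2) = 18
L (Mika): max(-17, 9) = 9
D (Yuki): min(12, 18, 9) = 9
A (Mika): max(7, 9) = 9
M (Mika): max(-20, 12, 16, -12) = 16
N (Mika): max(-3, -16) = -3
E (Yuki): min(16, -3) = -3
P (Mika): max(-14, -18) = -14
Q (Mika): max(4, 0) = 4
F (Yuki): min(-14, 4) = -14
B (Mika): max(-3, -14) = -3
Yuki prefers the lower value; A=9, B=-3. B is better since -3 < 9.

B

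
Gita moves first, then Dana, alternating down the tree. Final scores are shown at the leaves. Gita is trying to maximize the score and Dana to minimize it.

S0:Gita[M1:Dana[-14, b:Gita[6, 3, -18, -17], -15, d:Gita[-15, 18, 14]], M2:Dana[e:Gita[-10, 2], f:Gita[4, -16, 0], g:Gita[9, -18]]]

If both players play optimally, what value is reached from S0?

2

b (Gita): max(6, 3, -18, -17) = 6
d (Gita): max(-15, 18, 14) = 18
M1 (Dana): min(-14, 6, -15, 18) = -15
e (Gita): max(-10, 2) = 2
f (Gita): max(4, -16, 0) = 4
g (Gita): max(9, -18) = 9
M2 (Dana): min(2, 4, 9) = 2
S0 (Gita): max(-15, 2) = 2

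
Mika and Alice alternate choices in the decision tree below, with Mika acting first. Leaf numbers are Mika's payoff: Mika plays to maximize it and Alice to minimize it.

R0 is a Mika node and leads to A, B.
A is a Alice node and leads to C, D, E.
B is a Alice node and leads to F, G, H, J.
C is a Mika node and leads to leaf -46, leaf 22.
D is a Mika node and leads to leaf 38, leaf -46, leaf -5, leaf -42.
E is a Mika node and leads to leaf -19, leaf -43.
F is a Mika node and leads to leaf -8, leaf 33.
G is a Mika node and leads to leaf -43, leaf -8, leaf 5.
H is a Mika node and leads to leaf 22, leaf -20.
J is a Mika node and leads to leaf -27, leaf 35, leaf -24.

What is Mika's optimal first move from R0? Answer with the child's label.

C (Mika): max(-46, 22) = 22
D (Mika): max(38, -46, -5, -42) = 38
E (Mika): max(-19, -43) = -19
A (Alice): min(22, 38, -19) = -19
F (Mika): max(-8, 33) = 33
G (Mika): max(-43, -8, 5) = 5
H (Mika): max(22, -20) = 22
J (Mika): max(-27, 35, -24) = 35
B (Alice): min(33, 5, 22, 35) = 5
R0 (Mika): max(-19, 5) = 5
Mika at R0 wants the highest of {A=-19, B=5}, so chooses B.

B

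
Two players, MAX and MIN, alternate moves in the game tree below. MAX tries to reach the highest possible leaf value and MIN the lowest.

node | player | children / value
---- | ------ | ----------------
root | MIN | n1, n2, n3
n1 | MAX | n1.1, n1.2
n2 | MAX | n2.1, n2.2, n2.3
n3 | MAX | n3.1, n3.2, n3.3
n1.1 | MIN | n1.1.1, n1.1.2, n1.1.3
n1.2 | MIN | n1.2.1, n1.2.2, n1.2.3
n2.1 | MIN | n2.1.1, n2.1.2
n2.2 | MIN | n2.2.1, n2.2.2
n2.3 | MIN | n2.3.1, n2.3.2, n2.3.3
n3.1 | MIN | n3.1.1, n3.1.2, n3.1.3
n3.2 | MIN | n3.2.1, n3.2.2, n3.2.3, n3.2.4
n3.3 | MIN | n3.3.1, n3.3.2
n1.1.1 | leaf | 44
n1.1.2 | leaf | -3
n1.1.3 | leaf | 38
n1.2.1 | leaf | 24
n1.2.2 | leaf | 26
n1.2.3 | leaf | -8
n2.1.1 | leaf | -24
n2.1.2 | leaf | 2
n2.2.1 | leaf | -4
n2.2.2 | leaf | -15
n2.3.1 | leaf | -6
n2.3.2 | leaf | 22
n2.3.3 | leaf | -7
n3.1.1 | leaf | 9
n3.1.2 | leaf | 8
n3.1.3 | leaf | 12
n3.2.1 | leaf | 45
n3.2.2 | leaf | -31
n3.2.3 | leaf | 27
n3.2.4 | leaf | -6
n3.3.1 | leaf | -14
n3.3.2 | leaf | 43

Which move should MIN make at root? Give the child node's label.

n2

n1.1 (MIN): min(44, -3, 38) = -3
n1.2 (MIN): min(24, 26, -8) = -8
n1 (MAX): max(-3, -8) = -3
n2.1 (MIN): min(-24, 2) = -24
n2.2 (MIN): min(-4, -15) = -15
n2.3 (MIN): min(-6, 22, -7) = -7
n2 (MAX): max(-24, -15, -7) = -7
n3.1 (MIN): min(9, 8, 12) = 8
n3.2 (MIN): min(45, -31, 27, -6) = -31
n3.3 (MIN): min(-14, 43) = -14
n3 (MAX): max(8, -31, -14) = 8
root (MIN): min(-3, -7, 8) = -7
MIN at root wants the lowest of {n1=-3, n2=-7, n3=8}, so chooses n2.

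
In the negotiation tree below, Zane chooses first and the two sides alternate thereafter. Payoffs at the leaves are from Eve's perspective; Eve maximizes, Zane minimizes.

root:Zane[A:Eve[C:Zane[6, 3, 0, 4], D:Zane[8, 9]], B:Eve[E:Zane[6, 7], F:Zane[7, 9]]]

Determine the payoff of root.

7

C (Zane): min(6, 3, 0, 4) = 0
D (Zane): min(8, 9) = 8
A (Eve): max(0, 8) = 8
E (Zane): min(6, 7) = 6
F (Zane): min(7, 9) = 7
B (Eve): max(6, 7) = 7
root (Zane): min(8, 7) = 7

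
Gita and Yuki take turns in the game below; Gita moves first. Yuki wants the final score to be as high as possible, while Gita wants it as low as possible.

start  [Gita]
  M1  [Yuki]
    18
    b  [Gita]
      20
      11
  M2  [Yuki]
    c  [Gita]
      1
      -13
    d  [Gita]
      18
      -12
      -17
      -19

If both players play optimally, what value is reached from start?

b (Gita): min(20, 11) = 11
M1 (Yuki): max(18, 11) = 18
c (Gita): min(1, -13) = -13
d (Gita): min(18, -12, -17, -19) = -19
M2 (Yuki): max(-13, -19) = -13
start (Gita): min(18, -13) = -13

-13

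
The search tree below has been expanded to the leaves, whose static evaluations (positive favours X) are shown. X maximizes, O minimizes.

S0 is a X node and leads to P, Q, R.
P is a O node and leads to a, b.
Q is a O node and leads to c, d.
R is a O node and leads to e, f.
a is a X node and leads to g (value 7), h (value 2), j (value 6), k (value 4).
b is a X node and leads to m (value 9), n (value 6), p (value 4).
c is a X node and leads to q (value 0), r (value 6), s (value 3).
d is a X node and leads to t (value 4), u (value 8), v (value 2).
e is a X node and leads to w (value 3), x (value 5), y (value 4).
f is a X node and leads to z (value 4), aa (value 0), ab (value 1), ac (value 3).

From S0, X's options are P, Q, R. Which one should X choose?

a (X): max(7, 2, 6, 4) = 7
b (X): max(9, 6, 4) = 9
P (O): min(7, 9) = 7
c (X): max(0, 6, 3) = 6
d (X): max(4, 8, 2) = 8
Q (O): min(6, 8) = 6
e (X): max(3, 5, 4) = 5
f (X): max(4, 0, 1, 3) = 4
R (O): min(5, 4) = 4
S0 (X): max(7, 6, 4) = 7
X at S0 wants the highest of {P=7, Q=6, R=4}, so chooses P.

P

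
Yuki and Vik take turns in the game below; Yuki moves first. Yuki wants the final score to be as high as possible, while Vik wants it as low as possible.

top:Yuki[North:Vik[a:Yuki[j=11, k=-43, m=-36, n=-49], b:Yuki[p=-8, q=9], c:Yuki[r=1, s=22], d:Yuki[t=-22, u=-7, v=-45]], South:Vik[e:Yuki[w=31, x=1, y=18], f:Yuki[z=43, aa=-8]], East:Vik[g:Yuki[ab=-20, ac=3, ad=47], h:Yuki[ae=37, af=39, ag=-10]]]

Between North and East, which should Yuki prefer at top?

a (Yuki): max(11, -43, -36, -49) = 11
b (Yuki): max(-8, 9) = 9
c (Yuki): max(1, 22) = 22
d (Yuki): max(-22, -7, -45) = -7
North (Vik): min(11, 9, 22, -7) = -7
g (Yuki): max(-20, 3, 47) = 47
h (Yuki): max(37, 39, -10) = 39
East (Vik): min(47, 39) = 39
Yuki prefers the higher value; North=-7, East=39. East is better since 39 > -7.

East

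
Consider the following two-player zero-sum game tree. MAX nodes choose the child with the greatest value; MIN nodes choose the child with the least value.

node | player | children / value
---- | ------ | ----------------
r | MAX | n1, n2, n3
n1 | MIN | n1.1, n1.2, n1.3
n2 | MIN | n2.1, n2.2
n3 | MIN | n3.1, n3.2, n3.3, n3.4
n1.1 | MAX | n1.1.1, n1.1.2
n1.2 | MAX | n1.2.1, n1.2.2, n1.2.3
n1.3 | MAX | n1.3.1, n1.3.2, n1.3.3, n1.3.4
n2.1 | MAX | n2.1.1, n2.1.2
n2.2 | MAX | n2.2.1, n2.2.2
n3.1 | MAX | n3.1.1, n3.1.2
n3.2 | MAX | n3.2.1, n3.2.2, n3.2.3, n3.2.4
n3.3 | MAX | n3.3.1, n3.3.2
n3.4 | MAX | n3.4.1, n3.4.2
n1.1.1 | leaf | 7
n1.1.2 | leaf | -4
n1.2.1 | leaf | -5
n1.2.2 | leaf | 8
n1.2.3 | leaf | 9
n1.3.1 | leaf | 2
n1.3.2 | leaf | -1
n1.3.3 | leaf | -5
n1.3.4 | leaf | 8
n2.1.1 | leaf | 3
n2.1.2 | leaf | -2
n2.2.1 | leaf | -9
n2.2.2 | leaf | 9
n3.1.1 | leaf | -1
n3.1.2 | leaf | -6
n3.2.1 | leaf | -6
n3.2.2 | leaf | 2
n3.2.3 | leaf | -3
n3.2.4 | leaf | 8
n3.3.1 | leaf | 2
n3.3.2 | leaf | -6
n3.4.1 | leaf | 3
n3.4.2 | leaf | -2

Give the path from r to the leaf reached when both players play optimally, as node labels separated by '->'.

n1.1 (MAX): max(7, -4) = 7
n1.2 (MAX): max(-5, 8, 9) = 9
n1.3 (MAX): max(2, -1, -5, 8) = 8
n1 (MIN): min(7, 9, 8) = 7
n2.1 (MAX): max(3, -2) = 3
n2.2 (MAX): max(-9, 9) = 9
n2 (MIN): min(3, 9) = 3
n3.1 (MAX): max(-1, -6) = -1
n3.2 (MAX): max(-6, 2, -3, 8) = 8
n3.3 (MAX): max(2, -6) = 2
n3.4 (MAX): max(3, -2) = 3
n3 (MIN): min(-1, 8, 2, 3) = -1
r (MAX): max(7, 3, -1) = 7
At r, MAX picks n1 (highest: 7).
At n1, MIN picks n1.1 (lowest: 7).
At n1.1, MAX picks n1.1.1 (highest: 7).
Terminal value 7.

r -> n1 -> n1.1 -> n1.1.1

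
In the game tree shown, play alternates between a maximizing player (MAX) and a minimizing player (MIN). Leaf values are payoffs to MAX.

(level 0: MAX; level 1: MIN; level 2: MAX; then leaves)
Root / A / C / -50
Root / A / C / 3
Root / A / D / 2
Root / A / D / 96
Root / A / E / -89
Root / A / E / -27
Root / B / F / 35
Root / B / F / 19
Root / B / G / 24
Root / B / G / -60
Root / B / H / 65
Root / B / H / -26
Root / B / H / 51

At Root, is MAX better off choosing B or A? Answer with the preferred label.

F (MAX): max(35, 19) = 35
G (MAX): max(24, -60) = 24
H (MAX): max(65, -26, 51) = 65
B (MIN): min(35, 24, 65) = 24
C (MAX): max(-50, 3) = 3
D (MAX): max(2, 96) = 96
E (MAX): max(-89, -27) = -27
A (MIN): min(3, 96, -27) = -27
MAX prefers the higher value; B=24, A=-27. B is better since 24 > -27.

B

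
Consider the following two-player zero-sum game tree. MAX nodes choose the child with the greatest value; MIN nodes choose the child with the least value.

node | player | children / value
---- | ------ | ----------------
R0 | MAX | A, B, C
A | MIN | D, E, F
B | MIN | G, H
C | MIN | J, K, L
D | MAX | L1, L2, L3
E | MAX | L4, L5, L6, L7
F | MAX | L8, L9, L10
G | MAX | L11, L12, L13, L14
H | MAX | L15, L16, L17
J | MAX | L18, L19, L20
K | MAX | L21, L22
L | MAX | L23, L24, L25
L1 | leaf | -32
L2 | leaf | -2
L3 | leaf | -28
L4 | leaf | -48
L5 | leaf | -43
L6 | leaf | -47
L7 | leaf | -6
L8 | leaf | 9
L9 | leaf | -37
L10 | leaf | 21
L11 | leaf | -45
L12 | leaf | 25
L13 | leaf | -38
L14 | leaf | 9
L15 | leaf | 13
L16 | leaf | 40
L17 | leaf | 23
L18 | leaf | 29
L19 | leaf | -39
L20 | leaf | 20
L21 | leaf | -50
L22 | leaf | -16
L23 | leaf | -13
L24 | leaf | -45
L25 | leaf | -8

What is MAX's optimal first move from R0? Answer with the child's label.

D (MAX): max(-32, -2, -28) = -2
E (MAX): max(-48, -43, -47, -6) = -6
F (MAX): max(9, -37, 21) = 21
A (MIN): min(-2, -6, 21) = -6
G (MAX): max(-45, 25, -38, 9) = 25
H (MAX): max(13, 40, 23) = 40
B (MIN): min(25, 40) = 25
J (MAX): max(29, -39, 20) = 29
K (MAX): max(-50, -16) = -16
L (MAX): max(-13, -45, -8) = -8
C (MIN): min(29, -16, -8) = -16
R0 (MAX): max(-6, 25, -16) = 25
MAX at R0 wants the highest of {A=-6, B=25, C=-16}, so chooses B.

B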